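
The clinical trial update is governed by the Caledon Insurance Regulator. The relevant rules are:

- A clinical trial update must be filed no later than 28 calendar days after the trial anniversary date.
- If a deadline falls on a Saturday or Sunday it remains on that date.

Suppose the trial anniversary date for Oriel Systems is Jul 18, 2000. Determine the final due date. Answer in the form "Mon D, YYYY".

Aug 15, 2000

28 calendar days after Jul 18, 2000 is Aug 15, 2000.
Aug 15, 2000 falls on a Tuesday. The rules make no weekend/holiday allowance, so it remains Aug 15, 2000.
So the filing is due Aug 15, 2000.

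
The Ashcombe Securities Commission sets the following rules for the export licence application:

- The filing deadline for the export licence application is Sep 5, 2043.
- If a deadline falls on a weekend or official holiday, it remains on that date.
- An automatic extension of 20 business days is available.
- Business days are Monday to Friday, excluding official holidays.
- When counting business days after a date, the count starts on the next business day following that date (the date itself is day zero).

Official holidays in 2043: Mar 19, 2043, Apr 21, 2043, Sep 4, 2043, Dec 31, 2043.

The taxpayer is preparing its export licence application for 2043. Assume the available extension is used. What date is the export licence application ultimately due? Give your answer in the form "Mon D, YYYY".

The stated deadline is Sep 5, 2043.
No adjustment is made for weekends or holidays, so Sep 5, 2043 stands.
The 20-business-day extension runs from Sep 5, 2043 to Oct 2, 2043.
Oct 2, 2043 falls on a Friday. The rules make no weekend/holiday allowance, so it remains Oct 2, 2043.
So the filing is due Oct 2, 2043.

Oct 2, 2043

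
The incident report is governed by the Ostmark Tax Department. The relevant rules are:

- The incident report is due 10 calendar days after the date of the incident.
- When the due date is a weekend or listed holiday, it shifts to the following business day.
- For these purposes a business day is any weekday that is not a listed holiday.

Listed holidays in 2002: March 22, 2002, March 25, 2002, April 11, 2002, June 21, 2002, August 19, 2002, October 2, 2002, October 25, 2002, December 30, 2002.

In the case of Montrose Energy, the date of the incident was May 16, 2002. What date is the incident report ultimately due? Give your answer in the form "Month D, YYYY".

10 calendar days after May 16, 2002 is May 26, 2002.
May 26, 2002 is a Sunday, so it moves to the next business day, May 27, 2002 (Monday).
The final due date is May 27, 2002.

May 27, 2002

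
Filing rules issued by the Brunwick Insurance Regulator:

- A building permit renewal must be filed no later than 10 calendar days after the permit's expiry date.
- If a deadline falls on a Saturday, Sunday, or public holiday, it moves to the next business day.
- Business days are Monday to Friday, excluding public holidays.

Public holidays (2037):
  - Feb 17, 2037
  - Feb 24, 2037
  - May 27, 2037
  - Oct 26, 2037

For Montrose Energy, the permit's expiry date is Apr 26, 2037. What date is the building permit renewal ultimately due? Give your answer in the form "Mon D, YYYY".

10 calendar days after Apr 26, 2037 is May 6, 2037.
May 6, 2037 falls on a Wednesday, which is a business day, so no adjustment is needed.
Deadline: May 6, 2037.

May 6, 2037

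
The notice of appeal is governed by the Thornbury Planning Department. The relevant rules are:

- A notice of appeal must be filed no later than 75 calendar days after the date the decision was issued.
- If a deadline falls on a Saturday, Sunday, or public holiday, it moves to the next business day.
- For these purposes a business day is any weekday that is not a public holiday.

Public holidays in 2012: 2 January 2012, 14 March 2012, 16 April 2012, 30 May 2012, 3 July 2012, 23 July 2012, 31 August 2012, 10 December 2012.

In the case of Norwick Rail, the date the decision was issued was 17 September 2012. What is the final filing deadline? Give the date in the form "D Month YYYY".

Adding 75 calendar days to 17 September 2012 gives 1 December 2012.
1 December 2012 is a Saturday, so it moves to the next business day, 3 December 2012 (Monday).
Final deadline: 3 December 2012.

3 December 2012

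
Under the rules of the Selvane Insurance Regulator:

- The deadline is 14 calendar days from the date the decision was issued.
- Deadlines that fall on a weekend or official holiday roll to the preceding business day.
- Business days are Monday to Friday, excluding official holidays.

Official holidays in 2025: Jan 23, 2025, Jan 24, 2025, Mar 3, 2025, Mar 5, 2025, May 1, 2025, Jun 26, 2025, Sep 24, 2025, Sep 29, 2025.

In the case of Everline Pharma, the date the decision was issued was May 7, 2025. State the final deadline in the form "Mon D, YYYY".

May 21, 2025

Trigger date May 7, 2025 + 14 calendar days = May 21, 2025.
May 21, 2025 falls on a Wednesday, which is a business day, so no adjustment is needed.
Final deadline: May 21, 2025.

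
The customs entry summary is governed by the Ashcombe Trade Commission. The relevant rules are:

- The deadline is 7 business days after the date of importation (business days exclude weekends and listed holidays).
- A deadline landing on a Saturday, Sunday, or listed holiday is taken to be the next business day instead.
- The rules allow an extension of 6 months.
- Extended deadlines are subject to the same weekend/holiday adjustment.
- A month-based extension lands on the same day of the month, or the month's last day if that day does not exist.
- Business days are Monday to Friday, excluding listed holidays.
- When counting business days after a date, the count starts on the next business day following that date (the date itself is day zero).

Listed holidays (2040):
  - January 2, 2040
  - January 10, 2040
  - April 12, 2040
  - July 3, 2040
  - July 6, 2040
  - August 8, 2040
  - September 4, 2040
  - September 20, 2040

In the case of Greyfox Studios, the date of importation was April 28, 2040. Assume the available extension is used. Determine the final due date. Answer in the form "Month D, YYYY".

November 8, 2040

Starting the day after April 28, 2040 and counting 7 business days lands on May 8, 2040.
May 8, 2040 is a Tuesday and not a listed holiday, so it stands.
Add 6 months to May 8, 2040: November 8, 2040.
November 8, 2040 (Thursday) is already a business day.
Final deadline: November 8, 2040.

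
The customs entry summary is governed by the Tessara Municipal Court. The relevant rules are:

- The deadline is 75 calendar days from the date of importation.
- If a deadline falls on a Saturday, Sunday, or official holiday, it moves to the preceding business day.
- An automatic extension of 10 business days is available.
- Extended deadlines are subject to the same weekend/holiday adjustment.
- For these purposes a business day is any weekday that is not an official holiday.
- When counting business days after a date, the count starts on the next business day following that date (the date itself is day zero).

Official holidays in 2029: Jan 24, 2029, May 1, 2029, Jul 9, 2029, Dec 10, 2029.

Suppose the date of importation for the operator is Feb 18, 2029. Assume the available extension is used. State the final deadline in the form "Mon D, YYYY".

75 calendar days after Feb 18, 2029 is May 4, 2029.
May 4, 2029 (Friday) is already a business day.
The 10-business-day extension runs from May 4, 2029 to May 18, 2029.
May 18, 2029 falls on a Friday, which is a business day, so no adjustment is needed.
Final deadline: May 18, 2029.

May 18, 2029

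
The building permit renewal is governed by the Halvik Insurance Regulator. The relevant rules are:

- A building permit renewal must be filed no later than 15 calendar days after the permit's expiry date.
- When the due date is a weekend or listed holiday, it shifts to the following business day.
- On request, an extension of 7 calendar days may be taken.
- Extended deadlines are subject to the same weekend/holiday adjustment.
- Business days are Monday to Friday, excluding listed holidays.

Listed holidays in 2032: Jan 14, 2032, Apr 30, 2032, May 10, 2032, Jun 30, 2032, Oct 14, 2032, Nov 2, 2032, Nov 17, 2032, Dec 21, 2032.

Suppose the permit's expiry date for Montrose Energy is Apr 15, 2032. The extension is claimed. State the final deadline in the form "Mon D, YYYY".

Trigger date Apr 15, 2032 + 15 calendar days = Apr 30, 2032.
Apr 30, 2032 is a listed holiday; the next business day is May 3, 2032 (Monday).
The 7-calendar-day extension moves the deadline from May 3, 2032 to May 10, 2032.
May 10, 2032 is a listed holiday; the next business day is May 11, 2032 (Tuesday).
The final due date is May 11, 2032.

May 11, 2032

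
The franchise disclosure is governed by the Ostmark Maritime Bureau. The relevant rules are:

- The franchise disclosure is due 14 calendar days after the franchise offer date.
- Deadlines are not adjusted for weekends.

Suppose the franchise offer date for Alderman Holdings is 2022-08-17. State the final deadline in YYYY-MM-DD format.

2022-08-31

Adding 14 calendar days to 2022-08-17 gives 2022-08-31.
No adjustment is made for weekends or holidays, so 2022-08-31 stands.
Deadline: 2022-08-31.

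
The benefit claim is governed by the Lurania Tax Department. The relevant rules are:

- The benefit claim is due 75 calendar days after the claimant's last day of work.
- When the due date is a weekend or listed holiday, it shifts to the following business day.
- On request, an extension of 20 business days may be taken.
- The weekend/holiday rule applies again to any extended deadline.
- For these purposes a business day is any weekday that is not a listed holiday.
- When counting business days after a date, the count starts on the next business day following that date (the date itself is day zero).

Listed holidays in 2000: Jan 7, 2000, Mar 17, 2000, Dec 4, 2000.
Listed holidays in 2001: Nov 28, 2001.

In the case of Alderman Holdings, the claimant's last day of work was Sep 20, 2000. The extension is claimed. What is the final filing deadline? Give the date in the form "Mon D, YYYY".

Jan 2, 2001

Trigger date Sep 20, 2000 + 75 calendar days = Dec 4, 2000.
Because Dec 4, 2000 is a listed holiday, the deadline becomes Dec 5, 2000 (Tuesday).
Applying the 20-business-day extension: 20 business days after Dec 5, 2000 is Jan 2, 2001.
Jan 2, 2001 is a Tuesday and not a listed holiday, so it stands.
Final deadline: Jan 2, 2001.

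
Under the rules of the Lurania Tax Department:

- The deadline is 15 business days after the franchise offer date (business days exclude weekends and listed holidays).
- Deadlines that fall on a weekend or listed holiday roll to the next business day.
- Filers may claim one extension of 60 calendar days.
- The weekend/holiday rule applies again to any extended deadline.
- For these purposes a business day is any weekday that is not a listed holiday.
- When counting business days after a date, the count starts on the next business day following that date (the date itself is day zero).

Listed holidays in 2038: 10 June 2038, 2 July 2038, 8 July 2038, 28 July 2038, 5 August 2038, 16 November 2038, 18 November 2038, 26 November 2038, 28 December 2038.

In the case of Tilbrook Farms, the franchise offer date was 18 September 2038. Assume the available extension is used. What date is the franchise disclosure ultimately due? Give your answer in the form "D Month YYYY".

15 business days after 18 September 2038, excluding weekends and holidays, is 8 October 2038.
8 October 2038 is a Friday and not a listed holiday, so it stands.
With the 60-day extension, 8 October 2038 becomes 7 December 2038.
7 December 2038 is a Tuesday and not a listed holiday, so it stands.
So the filing is due 7 December 2038.

7 December 2038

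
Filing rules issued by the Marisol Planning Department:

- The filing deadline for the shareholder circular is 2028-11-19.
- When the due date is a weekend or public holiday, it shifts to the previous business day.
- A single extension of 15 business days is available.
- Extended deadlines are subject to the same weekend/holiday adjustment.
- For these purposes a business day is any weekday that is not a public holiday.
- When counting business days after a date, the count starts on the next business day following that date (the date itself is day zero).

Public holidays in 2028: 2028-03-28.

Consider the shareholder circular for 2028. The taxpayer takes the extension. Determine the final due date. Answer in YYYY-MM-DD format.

Start from the fixed due date, 2028-11-19.
2028-11-19 is a Sunday, so it moves to the preceding business day, 2028-11-17 (Friday).
Counting 15 further business days from 2028-11-17 reaches 2028-12-08.
2028-12-08 is a Friday and not a listed holiday, so it stands.
Deadline: 2028-12-08.

2028-12-08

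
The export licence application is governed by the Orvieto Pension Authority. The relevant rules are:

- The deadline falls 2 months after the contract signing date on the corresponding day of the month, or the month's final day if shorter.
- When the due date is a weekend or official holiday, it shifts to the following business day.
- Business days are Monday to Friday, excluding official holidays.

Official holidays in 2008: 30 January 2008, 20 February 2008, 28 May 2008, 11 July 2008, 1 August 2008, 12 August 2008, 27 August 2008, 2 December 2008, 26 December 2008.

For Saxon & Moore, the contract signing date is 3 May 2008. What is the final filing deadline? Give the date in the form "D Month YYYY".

3 July 2008

Moving 2 months forward from 3 May 2008 on the corresponding day gives 3 July 2008.
3 July 2008 is a Thursday and not a listed holiday, so it stands.
Deadline: 3 July 2008.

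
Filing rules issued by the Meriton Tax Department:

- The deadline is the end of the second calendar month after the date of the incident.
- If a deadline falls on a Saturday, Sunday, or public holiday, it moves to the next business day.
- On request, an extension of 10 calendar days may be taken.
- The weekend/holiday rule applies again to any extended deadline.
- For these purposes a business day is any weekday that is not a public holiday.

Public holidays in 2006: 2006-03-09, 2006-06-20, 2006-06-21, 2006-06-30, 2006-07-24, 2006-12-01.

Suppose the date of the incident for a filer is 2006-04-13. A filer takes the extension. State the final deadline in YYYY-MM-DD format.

2006-07-13

2 months after 2006-04-13 is June 2006; that month ends on 2006-06-30.
Because 2006-06-30 is a listed holiday, the deadline becomes 2006-07-03 (Monday).
The 10-calendar-day extension moves the deadline from 2006-07-03 to 2006-07-13.
2006-07-13 falls on a Thursday, which is a business day, so no adjustment is needed.
The final due date is 2006-07-13.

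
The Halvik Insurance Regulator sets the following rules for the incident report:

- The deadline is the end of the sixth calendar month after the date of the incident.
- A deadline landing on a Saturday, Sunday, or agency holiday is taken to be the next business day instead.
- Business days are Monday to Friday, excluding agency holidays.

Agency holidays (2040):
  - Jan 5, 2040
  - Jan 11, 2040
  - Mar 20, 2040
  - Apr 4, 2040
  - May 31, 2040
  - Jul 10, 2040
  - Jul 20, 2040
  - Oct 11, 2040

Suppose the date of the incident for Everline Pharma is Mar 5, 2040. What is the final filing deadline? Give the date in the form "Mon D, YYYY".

Oct 1, 2040

6 months after Mar 5, 2040 falls in September 2040; the last day of that month is Sep 30, 2040.
Sep 30, 2040 falls on a Sunday. Rolling to the next business day gives Oct 1, 2040, a Monday.
Final deadline: Oct 1, 2040.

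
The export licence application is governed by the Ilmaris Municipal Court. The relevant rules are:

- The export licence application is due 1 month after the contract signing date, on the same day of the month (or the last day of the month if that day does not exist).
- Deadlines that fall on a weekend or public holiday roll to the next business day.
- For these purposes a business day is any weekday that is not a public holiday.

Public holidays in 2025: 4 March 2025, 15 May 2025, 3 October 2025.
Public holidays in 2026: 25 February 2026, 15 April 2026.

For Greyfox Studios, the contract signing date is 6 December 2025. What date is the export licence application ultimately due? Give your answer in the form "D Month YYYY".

6 January 2026

Moving 1 month forward from 6 December 2025 on the corresponding day gives 6 January 2026.
6 January 2026 (Tuesday) is already a business day.
The final due date is 6 January 2026.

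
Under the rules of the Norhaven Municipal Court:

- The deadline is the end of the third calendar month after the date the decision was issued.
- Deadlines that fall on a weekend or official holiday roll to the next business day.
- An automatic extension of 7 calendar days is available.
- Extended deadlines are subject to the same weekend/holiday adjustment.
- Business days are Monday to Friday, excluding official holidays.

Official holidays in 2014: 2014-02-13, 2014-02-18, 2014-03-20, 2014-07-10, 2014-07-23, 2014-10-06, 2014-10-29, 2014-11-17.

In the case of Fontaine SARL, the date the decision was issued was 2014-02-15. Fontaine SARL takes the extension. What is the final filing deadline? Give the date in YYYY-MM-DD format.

2014-06-09

3 months after 2014-02-15 is May 2014; that month ends on 2014-05-31.
2014-05-31 is a Saturday, so it moves to the next business day, 2014-06-02 (Monday).
Add the 7 calendar-day extension to 2014-06-02: 2014-06-09.
2014-06-09 falls on a Monday, which is a business day, so no adjustment is needed.
Final deadline: 2014-06-09.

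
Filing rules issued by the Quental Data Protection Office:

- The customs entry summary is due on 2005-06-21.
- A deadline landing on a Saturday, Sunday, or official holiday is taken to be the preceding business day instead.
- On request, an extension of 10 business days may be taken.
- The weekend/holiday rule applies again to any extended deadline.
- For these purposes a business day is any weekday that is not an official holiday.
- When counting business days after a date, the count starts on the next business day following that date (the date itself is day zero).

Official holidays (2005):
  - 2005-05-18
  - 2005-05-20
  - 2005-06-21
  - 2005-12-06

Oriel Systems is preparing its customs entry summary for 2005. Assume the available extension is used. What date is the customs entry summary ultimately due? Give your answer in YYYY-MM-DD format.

2005-07-05

Start from the fixed due date, 2005-06-21.
2005-06-21 is a listed holiday; the preceding business day is 2005-06-20 (Monday).
Counting 10 further business days from 2005-06-20 reaches 2005-07-05.
2005-07-05 is a Tuesday and not a listed holiday, so it stands.
The final due date is 2005-07-05.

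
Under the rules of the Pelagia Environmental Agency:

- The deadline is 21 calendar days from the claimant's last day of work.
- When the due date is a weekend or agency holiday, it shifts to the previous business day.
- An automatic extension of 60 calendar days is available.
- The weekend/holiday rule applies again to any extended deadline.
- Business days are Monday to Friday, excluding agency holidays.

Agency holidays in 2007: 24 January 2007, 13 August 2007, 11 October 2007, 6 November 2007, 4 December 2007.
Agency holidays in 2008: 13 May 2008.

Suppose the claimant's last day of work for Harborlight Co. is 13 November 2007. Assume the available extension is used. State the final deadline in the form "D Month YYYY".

1 February 2008

From 13 November 2007, 21 calendar days later is 4 December 2007.
4 December 2007 falls on a listed holiday. Rolling to the preceding business day gives 3 December 2007, a Monday.
With the 60-day extension, 3 December 2007 becomes 1 February 2008.
1 February 2008 is a Friday and not a listed holiday, so it stands.
Deadline: 1 February 2008.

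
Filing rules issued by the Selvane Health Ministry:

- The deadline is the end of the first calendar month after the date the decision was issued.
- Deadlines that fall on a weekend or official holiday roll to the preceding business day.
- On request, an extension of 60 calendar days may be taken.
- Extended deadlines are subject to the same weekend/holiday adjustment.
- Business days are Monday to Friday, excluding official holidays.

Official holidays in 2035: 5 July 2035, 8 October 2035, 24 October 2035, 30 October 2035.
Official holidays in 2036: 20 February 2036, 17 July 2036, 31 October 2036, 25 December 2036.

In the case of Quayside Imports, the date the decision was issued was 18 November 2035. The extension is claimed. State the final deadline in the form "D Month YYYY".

29 February 2036

1 month after 18 November 2035 is December 2035; that month ends on 31 December 2035.
31 December 2035 (Monday) is already a business day.
Applying the 60-calendar-day extension: 31 December 2035 + 60 days = 29 February 2036.
29 February 2036 is a Friday and not a listed holiday, so it stands.
Final deadline: 29 February 2036.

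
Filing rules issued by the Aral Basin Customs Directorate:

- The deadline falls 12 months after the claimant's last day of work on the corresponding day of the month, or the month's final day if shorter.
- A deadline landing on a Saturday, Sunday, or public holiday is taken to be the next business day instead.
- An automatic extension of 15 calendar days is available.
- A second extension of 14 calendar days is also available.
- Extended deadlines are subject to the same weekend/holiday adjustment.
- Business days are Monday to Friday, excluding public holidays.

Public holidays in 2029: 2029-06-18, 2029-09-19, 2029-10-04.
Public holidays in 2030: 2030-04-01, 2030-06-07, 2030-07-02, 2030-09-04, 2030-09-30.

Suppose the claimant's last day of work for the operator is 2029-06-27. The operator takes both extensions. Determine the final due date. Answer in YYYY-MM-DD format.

12 months after 2029-06-27, on the same day of the month, is 2030-06-27.
2030-06-27 (Thursday) is already a business day.
Applying the 15-calendar-day extension: 2030-06-27 + 15 days = 2030-07-12.
Since 2030-07-12 is a Friday and not a holiday, the date is unchanged.
With the 14-day extension, 2030-07-12 becomes 2030-07-26.
2030-07-26 falls on a Friday, which is a business day, so no adjustment is needed.
So the filing is due 2030-07-26.

2030-07-26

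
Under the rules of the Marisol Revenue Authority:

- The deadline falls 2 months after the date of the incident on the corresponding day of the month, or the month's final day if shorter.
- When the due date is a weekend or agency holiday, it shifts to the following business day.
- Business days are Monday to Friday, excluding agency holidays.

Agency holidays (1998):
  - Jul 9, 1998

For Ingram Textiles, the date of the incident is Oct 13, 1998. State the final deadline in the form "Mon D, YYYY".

Dec 14, 1998

2 months after Oct 13, 1998, on the same day of the month, is Dec 13, 1998.
Dec 13, 1998 is a Sunday; the next business day is Dec 14, 1998 (Monday).
So the filing is due Dec 14, 1998.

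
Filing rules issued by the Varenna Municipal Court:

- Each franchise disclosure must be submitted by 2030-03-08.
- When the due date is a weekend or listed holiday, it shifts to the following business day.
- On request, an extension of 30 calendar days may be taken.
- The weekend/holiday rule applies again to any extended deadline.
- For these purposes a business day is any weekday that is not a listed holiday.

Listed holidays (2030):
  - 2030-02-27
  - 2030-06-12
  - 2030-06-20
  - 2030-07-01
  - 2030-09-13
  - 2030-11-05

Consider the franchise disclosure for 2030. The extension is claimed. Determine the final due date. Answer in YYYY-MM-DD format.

2030-04-08

The statutory due date is 2030-03-08.
2030-03-08 falls on a Friday, which is a business day, so no adjustment is needed.
With the 30-day extension, 2030-03-08 becomes 2030-04-07.
2030-04-07 is a Sunday, so it moves to the next business day, 2030-04-08 (Monday).
The final due date is 2030-04-08.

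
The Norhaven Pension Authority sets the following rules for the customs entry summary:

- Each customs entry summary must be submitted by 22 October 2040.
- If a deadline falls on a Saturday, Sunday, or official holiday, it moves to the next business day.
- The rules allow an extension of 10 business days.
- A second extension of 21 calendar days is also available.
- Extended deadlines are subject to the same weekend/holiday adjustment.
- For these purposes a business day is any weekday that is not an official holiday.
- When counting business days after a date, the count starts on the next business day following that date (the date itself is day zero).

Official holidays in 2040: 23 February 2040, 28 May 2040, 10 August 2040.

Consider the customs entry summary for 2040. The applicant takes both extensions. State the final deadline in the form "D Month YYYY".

26 November 2040

Start from the fixed due date, 22 October 2040.
Since 22 October 2040 is a Monday and not a holiday, the date is unchanged.
The 10-business-day extension runs from 22 October 2040 to 5 November 2040.
5 November 2040 (Monday) is already a business day.
Applying the 21-calendar-day extension: 5 November 2040 + 21 days = 26 November 2040.
Since 26 November 2040 is a Monday and not a holiday, the date is unchanged.
Final deadline: 26 November 2040.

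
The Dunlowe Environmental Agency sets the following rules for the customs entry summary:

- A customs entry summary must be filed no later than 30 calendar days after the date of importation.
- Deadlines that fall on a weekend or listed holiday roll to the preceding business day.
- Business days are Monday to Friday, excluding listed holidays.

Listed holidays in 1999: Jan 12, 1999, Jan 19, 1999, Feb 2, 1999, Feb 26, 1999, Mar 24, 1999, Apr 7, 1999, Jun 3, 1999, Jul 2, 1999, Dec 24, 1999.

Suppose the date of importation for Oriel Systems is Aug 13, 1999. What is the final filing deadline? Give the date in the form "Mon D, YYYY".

Sep 10, 1999

Trigger date Aug 13, 1999 + 30 calendar days = Sep 12, 1999.
Sep 12, 1999 falls on a Sunday. Rolling to the preceding business day gives Sep 10, 1999, a Friday.
The final due date is Sep 10, 1999.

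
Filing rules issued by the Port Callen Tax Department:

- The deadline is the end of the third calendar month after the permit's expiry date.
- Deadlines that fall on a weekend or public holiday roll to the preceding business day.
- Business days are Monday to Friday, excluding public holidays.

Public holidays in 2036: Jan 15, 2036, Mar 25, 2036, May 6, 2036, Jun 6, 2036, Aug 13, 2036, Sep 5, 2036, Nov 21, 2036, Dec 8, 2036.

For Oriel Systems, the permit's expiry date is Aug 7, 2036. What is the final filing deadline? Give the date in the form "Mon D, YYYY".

The third month after Aug 7, 2036 is November 2036, whose last day is Nov 30, 2036.
Nov 30, 2036 is a Sunday, so it moves to the preceding business day, Nov 28, 2036 (Friday).
The final due date is Nov 28, 2036.

Nov 28, 2036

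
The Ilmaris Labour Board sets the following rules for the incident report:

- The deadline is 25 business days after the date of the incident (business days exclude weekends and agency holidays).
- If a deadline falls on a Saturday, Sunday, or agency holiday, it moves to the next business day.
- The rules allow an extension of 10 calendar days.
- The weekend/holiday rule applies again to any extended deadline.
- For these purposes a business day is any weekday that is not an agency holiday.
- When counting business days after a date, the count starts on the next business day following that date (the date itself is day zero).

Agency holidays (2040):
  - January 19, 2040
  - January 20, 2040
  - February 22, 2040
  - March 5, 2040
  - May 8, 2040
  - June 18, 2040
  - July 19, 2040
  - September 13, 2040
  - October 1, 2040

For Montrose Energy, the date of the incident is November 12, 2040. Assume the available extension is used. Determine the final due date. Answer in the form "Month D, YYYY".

Counting 25 business days after November 12, 2040 (skipping weekends and listed holidays) reaches December 17, 2040.
December 17, 2040 falls on a Monday, which is a business day, so no adjustment is needed.
With the 10-day extension, December 17, 2040 becomes December 27, 2040.
December 27, 2040 (Thursday) is already a business day.
Deadline: December 27, 2040.

December 27, 2040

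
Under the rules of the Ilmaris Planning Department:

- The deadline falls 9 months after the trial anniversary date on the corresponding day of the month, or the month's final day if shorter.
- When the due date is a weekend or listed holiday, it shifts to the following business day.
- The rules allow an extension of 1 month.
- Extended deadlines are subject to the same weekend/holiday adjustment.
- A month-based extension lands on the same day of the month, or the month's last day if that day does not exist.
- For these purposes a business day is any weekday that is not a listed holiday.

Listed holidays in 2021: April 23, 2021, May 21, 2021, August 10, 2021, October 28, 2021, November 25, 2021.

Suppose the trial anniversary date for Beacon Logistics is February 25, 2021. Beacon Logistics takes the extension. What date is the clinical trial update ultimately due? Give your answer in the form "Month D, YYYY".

December 27, 2021

9 months from February 25, 2021 is November 25, 2021.
November 25, 2021 falls on a listed holiday. Rolling to the next business day gives November 26, 2021, a Friday.
Add 1 month to November 26, 2021: December 26, 2021.
December 26, 2021 is a Sunday; the next business day is December 27, 2021 (Monday).
So the filing is due December 27, 2021.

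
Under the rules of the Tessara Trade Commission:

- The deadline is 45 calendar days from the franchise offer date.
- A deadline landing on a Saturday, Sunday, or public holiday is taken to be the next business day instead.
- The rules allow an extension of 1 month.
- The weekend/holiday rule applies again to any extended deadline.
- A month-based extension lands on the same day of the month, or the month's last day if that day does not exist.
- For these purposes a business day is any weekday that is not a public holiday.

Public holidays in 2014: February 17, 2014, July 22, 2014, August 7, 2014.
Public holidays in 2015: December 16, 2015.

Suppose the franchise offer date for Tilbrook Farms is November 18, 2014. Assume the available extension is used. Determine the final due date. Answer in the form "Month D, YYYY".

45 calendar days after November 18, 2014 is January 2, 2015.
January 2, 2015 (Friday) is already a business day.
Applying the 1 month extension: 1 month after January 2, 2015 is February 2, 2015.
Since February 2, 2015 is a Monday and not a holiday, the date is unchanged.
The final due date is February 2, 2015.

February 2, 2015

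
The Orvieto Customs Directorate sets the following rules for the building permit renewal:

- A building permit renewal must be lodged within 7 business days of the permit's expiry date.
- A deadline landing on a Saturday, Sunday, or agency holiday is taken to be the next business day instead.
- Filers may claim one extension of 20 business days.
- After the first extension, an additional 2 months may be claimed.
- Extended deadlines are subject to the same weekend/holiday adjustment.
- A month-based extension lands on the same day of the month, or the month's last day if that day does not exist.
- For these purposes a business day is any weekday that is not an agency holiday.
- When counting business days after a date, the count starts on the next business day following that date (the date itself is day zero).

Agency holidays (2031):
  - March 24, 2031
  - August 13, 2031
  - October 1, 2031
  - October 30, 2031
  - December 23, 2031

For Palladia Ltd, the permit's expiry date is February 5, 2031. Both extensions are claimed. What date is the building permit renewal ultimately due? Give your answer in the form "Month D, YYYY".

May 14, 2031

7 business days after February 5, 2031, excluding weekends and holidays, is February 14, 2031.
February 14, 2031 is a Friday and not a listed holiday, so it stands.
The 20-business-day extension runs from February 14, 2031 to March 14, 2031.
March 14, 2031 is a Friday and not a listed holiday, so it stands.
Applying the 2 months extension: 2 months after March 14, 2031 is May 14, 2031.
Since May 14, 2031 is a Wednesday and not a holiday, the date is unchanged.
Final deadline: May 14, 2031.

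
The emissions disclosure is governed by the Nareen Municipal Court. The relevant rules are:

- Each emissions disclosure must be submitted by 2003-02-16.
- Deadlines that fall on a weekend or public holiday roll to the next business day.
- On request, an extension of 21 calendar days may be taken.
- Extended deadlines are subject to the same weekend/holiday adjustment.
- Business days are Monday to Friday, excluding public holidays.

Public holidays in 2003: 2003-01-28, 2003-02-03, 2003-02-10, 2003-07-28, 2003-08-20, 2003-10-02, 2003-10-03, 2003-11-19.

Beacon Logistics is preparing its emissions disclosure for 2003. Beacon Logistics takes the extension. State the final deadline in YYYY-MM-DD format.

The stated deadline is 2003-02-16.
2003-02-16 falls on a Sunday. Rolling to the next business day gives 2003-02-17, a Monday.
Applying the 21-calendar-day extension: 2003-02-17 + 21 days = 2003-03-10.
2003-03-10 (Monday) is already a business day.
Final deadline: 2003-03-10.

2003-03-10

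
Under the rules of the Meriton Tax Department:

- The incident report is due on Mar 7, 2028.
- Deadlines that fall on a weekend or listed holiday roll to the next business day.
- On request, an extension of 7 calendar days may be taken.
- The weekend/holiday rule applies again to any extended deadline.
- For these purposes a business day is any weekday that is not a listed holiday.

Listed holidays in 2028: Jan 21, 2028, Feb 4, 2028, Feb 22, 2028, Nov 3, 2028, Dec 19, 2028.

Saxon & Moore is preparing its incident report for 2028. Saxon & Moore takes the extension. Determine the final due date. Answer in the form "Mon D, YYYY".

The stated deadline is Mar 7, 2028.
Since Mar 7, 2028 is a Tuesday and not a holiday, the date is unchanged.
Applying the 7-calendar-day extension: Mar 7, 2028 + 7 days = Mar 14, 2028.
Since Mar 14, 2028 is a Tuesday and not a holiday, the date is unchanged.
Deadline: Mar 14, 2028.

Mar 14, 2028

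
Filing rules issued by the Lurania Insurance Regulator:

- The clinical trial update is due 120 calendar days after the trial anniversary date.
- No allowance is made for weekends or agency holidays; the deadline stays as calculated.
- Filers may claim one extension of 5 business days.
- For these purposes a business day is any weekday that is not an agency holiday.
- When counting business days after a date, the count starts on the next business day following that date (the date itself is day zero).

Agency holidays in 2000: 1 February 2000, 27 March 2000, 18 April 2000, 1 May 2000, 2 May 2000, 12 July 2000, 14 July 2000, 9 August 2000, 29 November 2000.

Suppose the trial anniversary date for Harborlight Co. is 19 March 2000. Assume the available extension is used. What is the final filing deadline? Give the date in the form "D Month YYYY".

From 19 March 2000, 120 calendar days later is 17 July 2000.
No adjustment is made for weekends or holidays, so 17 July 2000 stands.
Applying the 5-business-day extension: 5 business days after 17 July 2000 is 24 July 2000.
24 July 2000 is a Monday; no weekend or holiday adjustment applies.
The final due date is 24 July 2000.

24 July 2000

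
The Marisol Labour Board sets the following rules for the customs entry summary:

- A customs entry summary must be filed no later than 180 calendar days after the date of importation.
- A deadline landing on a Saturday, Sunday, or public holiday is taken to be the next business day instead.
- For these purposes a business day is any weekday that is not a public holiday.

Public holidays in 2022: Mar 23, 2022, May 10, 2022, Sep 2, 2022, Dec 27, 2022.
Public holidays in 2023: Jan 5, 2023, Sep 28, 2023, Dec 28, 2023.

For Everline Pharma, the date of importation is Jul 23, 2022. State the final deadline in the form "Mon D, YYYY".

180 calendar days after Jul 23, 2022 is Jan 19, 2023.
Jan 19, 2023 falls on a Thursday, which is a business day, so no adjustment is needed.
Final deadline: Jan 19, 2023.

Jan 19, 2023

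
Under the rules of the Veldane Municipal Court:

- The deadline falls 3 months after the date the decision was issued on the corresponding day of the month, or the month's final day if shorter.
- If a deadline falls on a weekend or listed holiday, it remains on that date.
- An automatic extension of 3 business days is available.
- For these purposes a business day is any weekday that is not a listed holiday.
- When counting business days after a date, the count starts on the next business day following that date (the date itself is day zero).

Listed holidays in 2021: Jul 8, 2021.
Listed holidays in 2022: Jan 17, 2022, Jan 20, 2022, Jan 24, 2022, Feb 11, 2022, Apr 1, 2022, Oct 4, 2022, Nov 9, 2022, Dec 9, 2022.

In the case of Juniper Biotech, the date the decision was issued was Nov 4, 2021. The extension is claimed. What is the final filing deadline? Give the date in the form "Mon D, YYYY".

3 months from Nov 4, 2021 is Feb 4, 2022.
Feb 4, 2022 falls on a Friday. The rules make no weekend/holiday allowance, so it remains Feb 4, 2022.
The 3-business-day extension runs from Feb 4, 2022 to Feb 9, 2022.
Feb 9, 2022 is a Wednesday; no weekend or holiday adjustment applies.
The final due date is Feb 9, 2022.

Feb 9, 2022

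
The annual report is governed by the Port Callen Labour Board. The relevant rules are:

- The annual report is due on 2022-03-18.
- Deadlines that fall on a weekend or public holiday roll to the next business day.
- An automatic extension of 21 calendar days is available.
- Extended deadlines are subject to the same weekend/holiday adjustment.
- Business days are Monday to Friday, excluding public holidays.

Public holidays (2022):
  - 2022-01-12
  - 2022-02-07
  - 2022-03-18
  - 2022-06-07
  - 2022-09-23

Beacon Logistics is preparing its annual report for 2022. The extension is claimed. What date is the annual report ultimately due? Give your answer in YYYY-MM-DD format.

2022-04-11

The stated deadline is 2022-03-18.
2022-03-18 is a listed holiday; the next business day is 2022-03-21 (Monday).
Applying the 21-calendar-day extension: 2022-03-21 + 21 days = 2022-04-11.
Since 2022-04-11 is a Monday and not a holiday, the date is unchanged.
Deadline: 2022-04-11.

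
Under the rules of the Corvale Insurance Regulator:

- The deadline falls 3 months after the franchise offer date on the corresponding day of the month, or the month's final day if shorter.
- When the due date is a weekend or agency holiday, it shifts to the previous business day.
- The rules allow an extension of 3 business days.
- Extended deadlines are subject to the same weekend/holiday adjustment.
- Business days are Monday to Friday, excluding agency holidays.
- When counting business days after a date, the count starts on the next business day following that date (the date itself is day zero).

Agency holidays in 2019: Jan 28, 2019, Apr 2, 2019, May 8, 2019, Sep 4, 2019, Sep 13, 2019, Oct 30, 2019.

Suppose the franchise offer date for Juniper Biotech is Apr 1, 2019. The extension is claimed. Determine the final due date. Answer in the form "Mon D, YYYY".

3 months from Apr 1, 2019 is Jul 1, 2019.
Jul 1, 2019 (Monday) is already a business day.
Applying the 3-business-day extension: 3 business days after Jul 1, 2019 is Jul 4, 2019.
Jul 4, 2019 (Thursday) is already a business day.
Final deadline: Jul 4, 2019.

Jul 4, 2019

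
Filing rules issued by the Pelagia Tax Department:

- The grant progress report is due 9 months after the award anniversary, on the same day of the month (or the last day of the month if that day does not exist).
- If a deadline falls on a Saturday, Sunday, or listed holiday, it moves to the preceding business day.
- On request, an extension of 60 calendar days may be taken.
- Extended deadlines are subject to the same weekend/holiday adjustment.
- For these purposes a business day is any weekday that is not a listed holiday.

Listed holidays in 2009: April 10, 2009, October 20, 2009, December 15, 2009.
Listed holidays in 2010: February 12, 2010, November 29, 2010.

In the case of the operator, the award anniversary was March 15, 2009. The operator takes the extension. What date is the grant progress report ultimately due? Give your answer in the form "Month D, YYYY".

9 months after March 15, 2009, on the same day of the month, is December 15, 2009.
December 15, 2009 is a listed holiday; the preceding business day is December 14, 2009 (Monday).
Add the 60 calendar-day extension to December 14, 2009: February 12, 2010.
February 12, 2010 falls on a listed holiday. Rolling to the preceding business day gives February 11, 2010, a Thursday.
Deadline: February 11, 2010.

February 11, 2010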